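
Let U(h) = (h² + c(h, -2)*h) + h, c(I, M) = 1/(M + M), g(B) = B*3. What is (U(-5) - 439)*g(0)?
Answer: 0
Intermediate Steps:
g(B) = 3*B
c(I, M) = 1/(2*M)
U(h) = h² + 3*h/4 (U(h) = (h² + ((½)/(-2))*h) + h = (h² + ((½)*(-½))*h) + h = (h² - h/4) + h = h² + 3*h/4)
(U(-5) - 439)*g(0) = ((¼)*(-5)*(3 + 4*(-5)) - 439)*(3*0) = ((¼)*(-5)*(3 - 20) - 439)*0 = ((¼)*(-5)*(-17) - 439)*0 = (85/4 - 439)*0 = -1671/4*0 = 0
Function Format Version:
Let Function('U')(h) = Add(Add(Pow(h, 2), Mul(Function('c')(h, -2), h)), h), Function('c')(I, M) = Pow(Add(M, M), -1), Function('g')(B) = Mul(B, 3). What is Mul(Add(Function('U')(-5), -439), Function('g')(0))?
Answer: 0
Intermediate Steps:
Function('g')(B) = Mul(3, B)
Function('c')(I, M) = Mul(Rational(1, 2), Pow(M, -1)) (Function('c')(I, M) = Pow(Mul(2, M), -1) = Mul(Rational(1, 2), Pow(M, -1)))
Function('U')(h) = Add(Pow(h, 2), Mul(Rational(3, 4), h)) (Function('U')(h) = Add(Add(Pow(h, 2), Mul(Mul(Rational(1, 2), Pow(-2, -1)), h)), h) = Add(Add(Pow(h, 2), Mul(Mul(Rational(1, 2), Rational(-1, 2)), h)), h) = Add(Add(Pow(h, 2), Mul(Rational(-1, 4), h)), h) = Add(Pow(h, 2), Mul(Rational(3, 4), h)))
Mul(Add(Function('U')(-5), -439), Function('g')(0)) = Mul(Add(Mul(Rational(1, 4), -5, Add(3, Mul(4, -5))), -439), Mul(3, 0)) = Mul(Add(Mul(Rational(1, 4), -5, Add(3, -20)), -439), 0) = Mul(Add(Mul(Rational(1, 4), -5, -17), -439), 0) = Mul(Add(Rational(85, 4), -439), 0) = Mul(Rational(-1671, 4), 0) = 0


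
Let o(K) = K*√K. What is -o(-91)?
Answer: 91*I*√91 ≈ 868.08*I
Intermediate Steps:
o(K) = K^(3/2)
-o(-91) = -(-91)^(3/2) = -(-91)*I*√91 = 91*I*√91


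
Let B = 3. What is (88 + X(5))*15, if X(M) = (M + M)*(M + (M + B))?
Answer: 3270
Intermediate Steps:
X(M) = 2*M*(3 + 2*M) (X(M) = (M + M)*(M + (M + 3)) = (2*M)*(M + (3 + M)) = (2*M)*(3 + 2*M) = 2*M*(3 + 2*M))
(88 + X(5))*15 = (88 + 2*5*(3 + 2*5))*15 = (88 + 2*5*(3 + 10))*15 = (88 + 2*5*13)*15 = (88 + 130)*15 = 218*15 = 3270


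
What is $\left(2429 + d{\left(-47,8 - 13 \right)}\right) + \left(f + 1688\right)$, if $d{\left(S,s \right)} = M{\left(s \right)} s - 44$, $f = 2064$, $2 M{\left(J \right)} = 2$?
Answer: $6132$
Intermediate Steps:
$M{\left(J \right)} = 1$ ($M{\left(J \right)} = \frac{1}{2} \cdot 2 = 1$)
$d{\left(S,s \right)} = -44 + s$ ($d{\left(S,s \right)} = 1 s - 44 = s - 44 = -44 + s$)
$\left(2429 + d{\left(-47,8 - 13 \right)}\right) + \left(f + 1688\right) = \left(2429 + \left(-44 + \left(8 - 13\right)\right)\right) + \left(2064 + 1688\right) = \left(2429 + \left(-44 + \left(8 - 13\right)\right)\right) + 3752 = \left(2429 - 49\right) + 3752 = 2380 + 3752 = 6132$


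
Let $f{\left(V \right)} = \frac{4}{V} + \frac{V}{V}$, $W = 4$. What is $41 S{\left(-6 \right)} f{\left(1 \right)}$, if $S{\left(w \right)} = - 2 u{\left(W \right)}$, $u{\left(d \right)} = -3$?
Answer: $1230$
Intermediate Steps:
$S{\left(w \right)} = 6$ ($S{\left(w \right)} = \left(-2\right) \left(-3\right) = 6$)
$f{\left(V \right)} = 1 + \frac{4}{V}$ ($f{\left(V \right)} = \frac{4}{V} + 1 = 1 + \frac{4}{V}$)
$41 S{\left(-6 \right)} f{\left(1 \right)} = 41 \cdot 6 \frac{4 + 1}{1} = 246 \cdot 1 \cdot 5 = 246 \cdot 5 = 1230$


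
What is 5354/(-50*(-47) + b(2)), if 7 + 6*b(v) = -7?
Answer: 16062/7043 ≈ 2.2806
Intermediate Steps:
b(v) = -7/3 (b(v) = -7/6 + (⅙)*(-7) = -7/6 - 7/6 = -7/3)
5354/(-50*(-47) + b(2)) = 5354/(-50*(-47) - 7/3) = 5354/(2350 - 7/3) = 5354/(7043/3) = 5354*(3/7043) = 16062/7043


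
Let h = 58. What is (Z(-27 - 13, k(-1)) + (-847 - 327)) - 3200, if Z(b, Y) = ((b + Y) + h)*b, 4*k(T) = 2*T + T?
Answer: -5064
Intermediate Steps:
k(T) = 3*T/4 (k(T) = (2*T + T)/4 = (3*T)/4 = 3*T/4)
Z(b, Y) = b*(58 + Y + b) (Z(b, Y) = ((b + Y) + 58)*b = ((Y + b) + 58)*b = (58 + Y + b)*b = b*(58 + Y + b))
(Z(-27 - 13, k(-1)) + (-847 - 327)) - 3200 = ((-27 - 13)*(58 + (¾)*(-1) + (-27 - 13)) + (-847 - 327)) - 3200 = (-40*(58 - ¾ - 40) - 1174) - 3200 = (-40*69/4 - 1174) - 3200 = (-690 - 1174) - 3200 = -1864 - 3200 = -5064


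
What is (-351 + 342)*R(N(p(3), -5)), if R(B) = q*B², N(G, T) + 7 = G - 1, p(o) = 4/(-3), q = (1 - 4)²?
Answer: -7056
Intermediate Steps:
q = 9 (q = (-3)² = 9)
p(o) = -4/3 (p(o) = 4*(-⅓) = -4/3)
N(G, T) = -8 + G (N(G, T) = -7 + (G - 1) = -7 + (-1 + G) = -8 + G)
R(B) = 9*B²
(-351 + 342)*R(N(p(3), -5)) = (-351 + 342)*(9*(-8 - 4/3)²) = -81*(-28/3)² = -81*784/9 = -9*784 = -7056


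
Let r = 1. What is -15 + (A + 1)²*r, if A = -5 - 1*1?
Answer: 10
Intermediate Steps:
A = -6 (A = -5 - 1 = -6)
-15 + (A + 1)²*r = -15 + (-6 + 1)²*1 = -15 + (-5)²*1 = -15 + 25*1 = -15 + 25 = 10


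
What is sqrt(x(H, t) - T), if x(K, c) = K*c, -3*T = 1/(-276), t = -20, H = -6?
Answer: sqrt(2285257)/138 ≈ 10.954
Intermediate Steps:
T = 1/828 (T = -1/3/(-276) = -1/3*(-1/276) = 1/828 ≈ 0.0012077)
sqrt(x(H, t) - T) = sqrt(-6*(-20) - 1*1/828) = sqrt(120 - 1/828) = sqrt(99359/828) = sqrt(2285257)/138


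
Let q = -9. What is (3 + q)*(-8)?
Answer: 48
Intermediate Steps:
(3 + q)*(-8) = (3 - 9)*(-8) = -6*(-8) = 48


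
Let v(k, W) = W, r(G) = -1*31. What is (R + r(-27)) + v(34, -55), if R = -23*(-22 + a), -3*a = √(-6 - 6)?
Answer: 420 + 46*I*√3/3 ≈ 420.0 + 26.558*I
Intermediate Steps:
a = -2*I*√3/3 (a = -√(-6 - 6)/3 = -2*I*√3/3 ≈ -1.1547*I)
r(G) = -31
R = 506 + 46*I*√3/3 (R = -23*(-22 - 2*I*√3/3) = 506 + 46*I*√3/3 ≈ 506.0 + 26.558*I)
(R + r(-27)) + v(34, -55) = ((506 + 46*I*√3/3) - 31) - 55 = (475 + 46*I*√3/3) - 55 = 420 + 46*I*√3/3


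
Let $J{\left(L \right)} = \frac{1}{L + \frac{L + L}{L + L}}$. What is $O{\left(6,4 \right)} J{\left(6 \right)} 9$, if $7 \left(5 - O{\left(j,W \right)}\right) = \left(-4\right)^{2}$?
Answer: $\frac{171}{49} \approx 3.4898$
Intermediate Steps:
$O{\left(j,W \right)} = \frac{19}{7}$ ($O{\left(j,W \right)} = 5 - \frac{\left(-4\right)^{2}}{7} = 5 - \frac{16}{7} = \frac{19}{7}$)
$J{\left(L \right)} = \frac{1}{1 + L}$ ($J{\left(L \right)} = \frac{1}{L + \frac{2 L}{2 L}} = \frac{1}{L + 2 L \frac{1}{2 L}} = \frac{1}{L + 1} = \frac{1}{1 + L}$)
$O{\left(6,4 \right)} J{\left(6 \right)} 9 = \frac{19}{7 \left(1 + 6\right)} 9 = \frac{19}{7 \cdot 7} \cdot 9 = \frac{19}{7} \cdot \frac{1}{7} \cdot 9 = \frac{19}{49} \cdot 9 = \frac{171}{49}$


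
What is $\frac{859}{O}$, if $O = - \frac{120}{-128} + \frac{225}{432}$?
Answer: $\frac{20616}{35} \approx 589.03$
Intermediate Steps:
$O = \frac{35}{24}$ ($O = \left(-120\right) \left(- \frac{1}{128}\right) + 225 \cdot \frac{1}{432} = \frac{15}{16} + \frac{25}{48} = \frac{35}{24} \approx 1.4583$)
$\frac{859}{O} = \frac{859}{\frac{35}{24}} = 859 \cdot \frac{24}{35} = \frac{20616}{35}$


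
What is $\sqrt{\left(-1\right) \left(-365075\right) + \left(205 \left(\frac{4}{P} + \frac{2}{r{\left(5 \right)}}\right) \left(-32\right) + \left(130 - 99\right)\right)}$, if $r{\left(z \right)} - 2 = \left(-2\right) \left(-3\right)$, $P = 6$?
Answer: $\frac{\sqrt{3231834}}{3} \approx 599.24$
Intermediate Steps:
$r{\left(z \right)} = 8$ ($r{\left(z \right)} = 2 - -6 = 2 + 6 = 8$)
$\sqrt{\left(-1\right) \left(-365075\right) + \left(205 \left(\frac{4}{P} + \frac{2}{r{\left(5 \right)}}\right) \left(-32\right) + \left(130 - 99\right)\right)} = \sqrt{\left(-1\right) \left(-365075\right) + \left(205 \left(\frac{4}{6} + \frac{2}{8}\right) \left(-32\right) + \left(130 - 99\right)\right)} = \sqrt{365075 + \left(205 \left(4 \cdot \frac{1}{6} + 2 \cdot \frac{1}{8}\right) \left(-32\right) + 31\right)} = \sqrt{365075 + \left(205 \left(\frac{2}{3} + \frac{1}{4}\right) \left(-32\right) + 31\right)} = \sqrt{365075 + \left(205 \cdot \frac{11}{12} \left(-32\right) + 31\right)} = \sqrt{365075 + \left(205 \left(- \frac{88}{3}\right) + 31\right)} = \sqrt{365075 + \left(- \frac{18040}{3} + 31\right)} = \sqrt{365075 - \frac{17947}{3}} = \sqrt{\frac{1077278}{3}} = \frac{\sqrt{3231834}}{3}$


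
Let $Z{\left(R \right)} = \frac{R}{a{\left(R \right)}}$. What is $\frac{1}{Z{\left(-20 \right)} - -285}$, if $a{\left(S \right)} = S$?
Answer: $\frac{1}{286} \approx 0.0034965$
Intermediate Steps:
$Z{\left(R \right)} = 1$ ($Z{\left(R \right)} = \frac{R}{R} = 1$)
$\frac{1}{Z{\left(-20 \right)} - -285} = \frac{1}{1 - -285} = \frac{1}{1 + 285} = \frac{1}{286}$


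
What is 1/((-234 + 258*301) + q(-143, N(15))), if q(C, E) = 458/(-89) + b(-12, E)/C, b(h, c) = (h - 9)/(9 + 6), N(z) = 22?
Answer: 63635/4926549393 ≈ 1.2917e-5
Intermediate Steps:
b(h, c) = -⅗ + h/15 (b(h, c) = (-9 + h)/15 = (-9 + h)*(1/15) = -⅗ + h/15)
q(C, E) = -458/89 - 7/(5*C) (q(C, E) = 458/(-89) + (-⅗ + (1/15)*(-12))/C = 458*(-1/89) + (-⅗ - ⅘)/C = -458/89 - 7/(5*C))
1/((-234 + 258*301) + q(-143, N(15))) = 1/((-234 + 258*301) + (1/445)*(-623 - 2290*(-143))/(-143)) = 1/((-234 + 77658) + (1/445)*(-1/143)*(-623 + 327470)) = 1/(77424 + (1/445)*(-1/143)*326847) = 1/(77424 - 326847/63635) = 1/(4926549393/63635) = 63635/4926549393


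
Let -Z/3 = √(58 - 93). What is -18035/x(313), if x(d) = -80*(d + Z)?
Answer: 1128991/1572544 + 10821*I*√35/1572544 ≈ 0.71794 + 0.04071*I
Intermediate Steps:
Z = -3*I*√35 (Z = -3*√(58 - 93) = -3*I*√35 ≈ -17.748*I)
x(d) = -80*d + 240*I*√35 (x(d) = -80*(d - 3*I*√35) = -80*d + 240*I*√35)
-18035/x(313) = -18035/(-80*313 + 240*I*√35) = -18035/(-25040 + 240*I*√35)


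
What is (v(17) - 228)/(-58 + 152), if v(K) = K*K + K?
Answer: 39/47 ≈ 0.82979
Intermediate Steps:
v(K) = K + K² (v(K) = K² + K = K + K²)
(v(17) - 228)/(-58 + 152) = (17*(1 + 17) - 228)/(-58 + 152) = (17*18 - 228)/94 = (306 - 228)*(1/94) = 78*(1/94) = 39/47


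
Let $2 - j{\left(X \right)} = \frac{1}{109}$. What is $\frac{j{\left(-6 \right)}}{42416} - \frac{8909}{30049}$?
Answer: $- \frac{272734113}{920045456} \approx -0.29644$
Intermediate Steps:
$j{\left(X \right)} = \frac{217}{109}$ ($j{\left(X \right)} = 2 - \frac{1}{109} = \frac{217}{109}$)
$\frac{j{\left(-6 \right)}}{42416} - \frac{8909}{30049} = \frac{217}{109 \cdot 42416} - \frac{8909}{30049} = \frac{217}{109} \cdot \frac{1}{42416} - \frac{59}{199} = \frac{217}{4623344} - \frac{59}{199} = - \frac{272734113}{920045456}$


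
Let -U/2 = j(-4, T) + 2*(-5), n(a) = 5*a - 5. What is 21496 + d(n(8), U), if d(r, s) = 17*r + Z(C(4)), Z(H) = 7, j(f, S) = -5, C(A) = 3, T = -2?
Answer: 22098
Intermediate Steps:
n(a) = -5 + 5*a
U = 30 (U = -2*(-5 + 2*(-5)) = -2*(-5 - 10) = -2*(-15) = 30)
d(r, s) = 7 + 17*r (d(r, s) = 17*r + 7 = 7 + 17*r)
21496 + d(n(8), U) = 21496 + (7 + 17*(-5 + 5*8)) = 21496 + (7 + 17*(-5 + 40)) = 21496 + (7 + 17*35) = 21496 + (7 + 595) = 21496 + 602 = 22098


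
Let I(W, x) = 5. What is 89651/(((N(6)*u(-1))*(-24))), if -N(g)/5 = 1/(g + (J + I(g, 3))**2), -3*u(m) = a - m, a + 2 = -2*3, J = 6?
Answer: 11385677/280 ≈ 40663.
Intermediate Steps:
a = -8 (a = -2 - 2*3 = -2 - 6 = -8)
u(m) = 8/3 + m/3 (u(m) = -(-8 - m)/3 = 8/3 + m/3)
N(g) = -5/(121 + g) (N(g) = -5/(g + (6 + 5)**2) = -5/(g + 11**2) = -5/(g + 121) = -5/(121 + g))
89651/(((N(6)*u(-1))*(-24))) = 89651/((((-5/(121 + 6))*(8/3 + (1/3)*(-1)))*(-24))) = 89651/((((-5/127)*(8/3 - 1/3))*(-24))) = 89651/(((-5*1/127*(7/3))*(-24))) = 89651/((-5/127*7/3*(-24))) = 89651/((-35/381*(-24))) = 89651/(280/127) = 89651*(127/280) = 11385677/280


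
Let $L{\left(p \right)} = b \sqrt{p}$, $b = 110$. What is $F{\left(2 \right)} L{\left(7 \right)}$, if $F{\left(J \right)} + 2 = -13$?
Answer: $- 1650 \sqrt{7} \approx -4365.5$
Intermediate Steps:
$F{\left(J \right)} = -15$ ($F{\left(J \right)} = -2 - 13 = -15$)
$L{\left(p \right)} = 110 \sqrt{p}$
$F{\left(2 \right)} L{\left(7 \right)} = - 15 \cdot 110 \sqrt{7} = - 1650 \sqrt{7}$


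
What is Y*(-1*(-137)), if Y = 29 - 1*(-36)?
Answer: 8905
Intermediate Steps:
Y = 65 (Y = 29 + 36 = 65)
Y*(-1*(-137)) = 65*(-1*(-137)) = 65*137 = 8905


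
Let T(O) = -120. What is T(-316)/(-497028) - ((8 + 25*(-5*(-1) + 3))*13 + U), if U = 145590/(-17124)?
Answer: -318634308929/118209826 ≈ -2695.5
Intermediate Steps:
U = -24265/2854 (U = 145590*(-1/17124) = -24265/2854 ≈ -8.5021)
T(-316)/(-497028) - ((8 + 25*(-5*(-1) + 3))*13 + U) = -120/(-497028) - ((8 + 25*(-5*(-1) + 3))*13 - 24265/2854) = -120*(-1/497028) - ((8 + 25*(5 + 3))*13 - 24265/2854) = 10/41419 - ((8 + 25*8)*13 - 24265/2854) = 10/41419 - ((8 + 200)*13 - 24265/2854) = 10/41419 - (208*13 - 24265/2854) = 10/41419 - (2704 - 24265/2854) = 10/41419 - 1*7692951/2854 = 10/41419 - 7692951/2854 = -318634308929/118209826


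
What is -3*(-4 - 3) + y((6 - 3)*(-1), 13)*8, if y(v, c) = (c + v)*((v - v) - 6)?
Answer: -459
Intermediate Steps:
y(v, c) = -6*c - 6*v (y(v, c) = (c + v)*(0 - 6) = (c + v)*(-6) = -6*c - 6*v)
-3*(-4 - 3) + y((6 - 3)*(-1), 13)*8 = -3*(-4 - 3) + (-6*13 - 6*(6 - 3)*(-1))*8 = -3*(-7) + (-78 - 18*(-1))*8 = 21 + (-78 - 6*(-3))*8 = 21 + (-78 + 18)*8 = 21 - 60*8 = 21 - 480 = -459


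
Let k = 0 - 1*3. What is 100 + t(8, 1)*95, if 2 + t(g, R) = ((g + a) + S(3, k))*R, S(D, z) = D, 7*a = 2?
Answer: 6875/7 ≈ 982.14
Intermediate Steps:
a = 2/7 (a = (⅐)*2 = 2/7 ≈ 0.28571)
k = -3 (k = 0 - 3 = -3)
t(g, R) = -2 + R*(23/7 + g) (t(g, R) = -2 + ((g + 2/7) + 3)*R = -2 + ((2/7 + g) + 3)*R = -2 + (23/7 + g)*R = -2 + R*(23/7 + g))
100 + t(8, 1)*95 = 100 + (-2 + (23/7)*1 + 1*8)*95 = 100 + (-2 + 23/7 + 8)*95 = 100 + (65/7)*95 = 100 + 6175/7 = 6875/7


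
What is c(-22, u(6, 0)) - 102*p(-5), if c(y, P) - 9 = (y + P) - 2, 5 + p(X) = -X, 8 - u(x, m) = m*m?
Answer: -7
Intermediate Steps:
u(x, m) = 8 - m² (u(x, m) = 8 - m*m = 8 - m²)
p(X) = -5 - X
c(y, P) = 7 + P + y (c(y, P) = 9 + ((y + P) - 2) = 9 + ((P + y) - 2) = 9 + (-2 + P + y) = 7 + P + y)
c(-22, u(6, 0)) - 102*p(-5) = (7 + (8 - 1*0²) - 22) - 102*(-5 - 1*(-5)) = (7 + (8 - 1*0) - 22) - 102*(-5 + 5) = (7 + (8 + 0) - 22) - 102*0 = (7 + 8 - 22) + 0 = -7 + 0 = -7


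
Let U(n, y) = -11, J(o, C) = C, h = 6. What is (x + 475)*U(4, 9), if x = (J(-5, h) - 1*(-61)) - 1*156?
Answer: -4246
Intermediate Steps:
x = -89 (x = (6 - 1*(-61)) - 1*156 = (6 + 61) - 156 = 67 - 156 = -89)
(x + 475)*U(4, 9) = (-89 + 475)*(-11) = 386*(-11) = -4246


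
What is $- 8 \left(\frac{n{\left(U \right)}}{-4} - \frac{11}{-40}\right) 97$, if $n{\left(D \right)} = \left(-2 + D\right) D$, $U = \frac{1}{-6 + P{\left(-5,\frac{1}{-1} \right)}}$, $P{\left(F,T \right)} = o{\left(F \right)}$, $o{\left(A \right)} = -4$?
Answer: $- \frac{8633}{50} \approx -172.66$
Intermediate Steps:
$P{\left(F,T \right)} = -4$
$U = - \frac{1}{10}$ ($U = \frac{1}{-6 - 4} = \frac{1}{-10} = - \frac{1}{10} \approx -0.1$)
$n{\left(D \right)} = D \left(-2 + D\right)$
$- 8 \left(\frac{n{\left(U \right)}}{-4} - \frac{11}{-40}\right) 97 = - 8 \left(\frac{\left(- \frac{1}{10}\right) \left(-2 - \frac{1}{10}\right)}{-4} - \frac{11}{-40}\right) 97 = - 8 \left(\left(- \frac{1}{10}\right) \left(- \frac{21}{10}\right) \left(- \frac{1}{4}\right) - - \frac{11}{40}\right) 97 = - 8 \left(\frac{21}{100} \left(- \frac{1}{4}\right) + \frac{11}{40}\right) 97 = - 8 \left(- \frac{21}{400} + \frac{11}{40}\right) 97 = \left(-8\right) \frac{89}{400} \cdot 97 = \left(- \frac{89}{50}\right) 97 = - \frac{8633}{50}$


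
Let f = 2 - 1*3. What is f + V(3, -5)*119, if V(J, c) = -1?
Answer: -120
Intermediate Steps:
f = -1 (f = 2 - 3 = -1)
f + V(3, -5)*119 = -1 - 1*119 = -1 - 119 = -120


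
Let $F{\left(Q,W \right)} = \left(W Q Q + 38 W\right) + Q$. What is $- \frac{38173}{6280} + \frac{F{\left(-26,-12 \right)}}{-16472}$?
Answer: $- \frac{71851917}{12930520} \approx -5.5568$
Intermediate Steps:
$F{\left(Q,W \right)} = Q + 38 W + W Q^{2}$ ($F{\left(Q,W \right)} = \left(Q W Q + 38 W\right) + Q = \left(W Q^{2} + 38 W\right) + Q = \left(38 W + W Q^{2}\right) + Q = Q + 38 W + W Q^{2}$)
$- \frac{38173}{6280} + \frac{F{\left(-26,-12 \right)}}{-16472} = - \frac{38173}{6280} + \frac{-26 + 38 \left(-12\right) - 12 \left(-26\right)^{2}}{-16472} = \left(-38173\right) \frac{1}{6280} + \left(-26 - 456 - 8112\right) \left(- \frac{1}{16472}\right) = - \frac{38173}{6280} + \left(-26 - 456 - 8112\right) \left(- \frac{1}{16472}\right) = - \frac{38173}{6280} - - \frac{4297}{8236} = - \frac{38173}{6280} + \frac{4297}{8236} = - \frac{71851917}{12930520}$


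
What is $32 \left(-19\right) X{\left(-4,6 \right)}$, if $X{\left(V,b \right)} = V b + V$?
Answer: $17024$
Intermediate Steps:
$X{\left(V,b \right)} = V + V b$
$32 \left(-19\right) X{\left(-4,6 \right)} = 32 \left(-19\right) \left(- 4 \left(1 + 6\right)\right) = - 608 \left(\left(-4\right) 7\right) = \left(-608\right) \left(-28\right) = 17024$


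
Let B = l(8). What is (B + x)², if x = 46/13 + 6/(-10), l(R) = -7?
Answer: 69696/4225 ≈ 16.496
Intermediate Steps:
B = -7
x = 191/65 (x = 46*(1/13) + 6*(-⅒) = 46/13 - ⅗ = 191/65 ≈ 2.9385)
(B + x)² = (-7 + 191/65)² = (-264/65)² = 69696/4225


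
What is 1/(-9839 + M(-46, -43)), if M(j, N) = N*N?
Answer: -1/7990 ≈ -0.00012516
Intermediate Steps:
M(j, N) = N**2
1/(-9839 + M(-46, -43)) = 1/(-9839 + (-43)**2) = 1/(-9839 + 1849) = 1/(-7990) = -1/7990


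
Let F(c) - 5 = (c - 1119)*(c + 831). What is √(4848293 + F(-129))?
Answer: √3972202 ≈ 1993.0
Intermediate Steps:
F(c) = 5 + (-1119 + c)*(831 + c) (F(c) = 5 + (c - 1119)*(c + 831) = 5 + (-1119 + c)*(831 + c))
√(4848293 + F(-129)) = √(4848293 + (-929884 + (-129)² - 288*(-129))) = √(4848293 + (-929884 + 16641 + 37152)) = √(4848293 - 876091) = √3972202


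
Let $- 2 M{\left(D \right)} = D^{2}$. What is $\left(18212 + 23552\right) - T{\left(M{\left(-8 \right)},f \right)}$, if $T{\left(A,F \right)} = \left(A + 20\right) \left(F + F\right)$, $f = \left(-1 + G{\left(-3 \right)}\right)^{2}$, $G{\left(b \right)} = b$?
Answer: $42148$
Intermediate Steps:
$M{\left(D \right)} = - \frac{D^{2}}{2}$
$f = 16$ ($f = \left(-1 - 3\right)^{2} = \left(-4\right)^{2} = 16$)
$T{\left(A,F \right)} = 2 F \left(20 + A\right)$ ($T{\left(A,F \right)} = \left(20 + A\right) 2 F = 2 F \left(20 + A\right)$)
$\left(18212 + 23552\right) - T{\left(M{\left(-8 \right)},f \right)} = \left(18212 + 23552\right) - 2 \cdot 16 \left(20 - \frac{\left(-8\right)^{2}}{2}\right) = 41764 - 2 \cdot 16 \left(20 - 32\right) = 41764 - 2 \cdot 16 \left(-12\right) = 41764 - -384 = 41764 + 384 = 42148$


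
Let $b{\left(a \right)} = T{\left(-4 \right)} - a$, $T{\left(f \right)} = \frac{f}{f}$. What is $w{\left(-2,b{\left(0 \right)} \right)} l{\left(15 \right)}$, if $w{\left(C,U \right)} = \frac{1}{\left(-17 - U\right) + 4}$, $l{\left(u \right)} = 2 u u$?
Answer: $- \frac{225}{7} \approx -32.143$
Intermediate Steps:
$T{\left(f \right)} = 1$
$l{\left(u \right)} = 2 u^{2}$
$b{\left(a \right)} = 1 - a$
$w{\left(C,U \right)} = \frac{1}{-13 - U}$
$w{\left(-2,b{\left(0 \right)} \right)} l{\left(15 \right)} = - \frac{1}{13 + \left(1 - 0\right)} 2 \cdot 15^{2} = - \frac{1}{13 + \left(1 + 0\right)} 2 \cdot 225 = - \frac{1}{13 + 1} \cdot 450 = - \frac{1}{14} \cdot 450 = \left(-1\right) \frac{1}{14} \cdot 450 = \left(- \frac{1}{14}\right) 450 = - \frac{225}{7}$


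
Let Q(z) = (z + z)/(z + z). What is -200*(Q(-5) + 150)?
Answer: -30200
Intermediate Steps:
Q(z) = 1 (Q(z) = (2*z)/((2*z)) = (2*z)*(1/(2*z)) = 1)
-200*(Q(-5) + 150) = -200*(1 + 150) = -200*151 = -30200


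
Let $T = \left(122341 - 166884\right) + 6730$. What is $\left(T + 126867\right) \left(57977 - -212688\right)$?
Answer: $24103800910$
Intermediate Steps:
$T = -37813$ ($T = -44543 + 6730 = -37813$)
$\left(T + 126867\right) \left(57977 - -212688\right) = \left(-37813 + 126867\right) \left(57977 - -212688\right) = 89054 \left(57977 + 212688\right) = 89054 \cdot 270665 = 24103800910$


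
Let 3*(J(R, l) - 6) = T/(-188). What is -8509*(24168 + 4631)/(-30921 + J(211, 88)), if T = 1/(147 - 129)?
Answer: 2487754615032/313849081 ≈ 7926.6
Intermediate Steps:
T = 1/18 ≈ 0.055556
J(R, l) = 60911/10152 (J(R, l) = 6 + ((1/18)/(-188))/3 = 6 + ((1/18)*(-1/188))/3 = 6 + (1/3)*(-1/3384) = 6 - 1/10152 = 60911/10152)
-8509*(24168 + 4631)/(-30921 + J(211, 88)) = -8509*(24168 + 4631)/(-30921 + 60911/10152) = -8509/((-313849081/10152/28799)) = -8509/((-313849081/10152*1/28799)) = -8509/(-313849081/292367448) = -8509*(-292367448/313849081) = 2487754615032/313849081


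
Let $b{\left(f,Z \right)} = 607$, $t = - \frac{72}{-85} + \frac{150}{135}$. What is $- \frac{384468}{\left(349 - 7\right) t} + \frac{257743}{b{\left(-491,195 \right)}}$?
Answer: $- \frac{184459426}{1234031} \approx -149.48$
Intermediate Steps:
$t = \frac{1498}{765}$ ($t = \left(-72\right) \left(- \frac{1}{85}\right) + 150 \cdot \frac{1}{135} = \frac{72}{85} + \frac{10}{9} = \frac{1498}{765} \approx 1.9582$)
$- \frac{384468}{\left(349 - 7\right) t} + \frac{257743}{b{\left(-491,195 \right)}} = - \frac{384468}{\left(349 - 7\right) \frac{1498}{765}} + \frac{257743}{607} = - \frac{384468}{342 \cdot \frac{1498}{765}} + 257743 \cdot \frac{1}{607} = - \frac{384468}{\frac{56924}{85}} + \frac{257743}{607} = \left(-384468\right) \frac{85}{56924} + \frac{257743}{607} = - \frac{1167135}{2033} + \frac{257743}{607} = - \frac{184459426}{1234031}$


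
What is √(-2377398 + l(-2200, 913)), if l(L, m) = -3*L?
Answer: 3*I*√263422 ≈ 1539.7*I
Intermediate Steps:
√(-2377398 + l(-2200, 913)) = √(-2377398 - 3*(-2200)) = √(-2377398 + 6600) = √(-2370798) = 3*I*√263422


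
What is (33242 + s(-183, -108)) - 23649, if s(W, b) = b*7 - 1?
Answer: 8836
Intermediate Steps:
s(W, b) = -1 + 7*b (s(W, b) = 7*b - 1 = -1 + 7*b)
(33242 + s(-183, -108)) - 23649 = (33242 + (-1 + 7*(-108))) - 23649 = (33242 + (-1 - 756)) - 23649 = (33242 - 757) - 23649 = 32485 - 23649 = 8836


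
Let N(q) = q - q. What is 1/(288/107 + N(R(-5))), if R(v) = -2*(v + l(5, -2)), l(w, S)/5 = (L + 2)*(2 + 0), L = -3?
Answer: 107/288 ≈ 0.37153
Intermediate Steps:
l(w, S) = -10 (l(w, S) = 5*((-3 + 2)*(2 + 0)) = 5*(-1*2) = 5*(-2) = -10)
R(v) = 20 - 2*v (R(v) = -2*(v - 10) = -2*(-10 + v) = 20 - 2*v)
N(q) = 0
1/(288/107 + N(R(-5))) = 1/(288/107 + 0) = 1/(288/107) = 107/288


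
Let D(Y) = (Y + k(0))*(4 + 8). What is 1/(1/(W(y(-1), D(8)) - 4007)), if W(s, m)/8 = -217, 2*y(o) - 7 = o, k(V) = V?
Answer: -5743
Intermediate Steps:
D(Y) = 12*Y (D(Y) = (Y + 0)*(4 + 8) = Y*12 = 12*Y)
y(o) = 7/2 + o/2
W(s, m) = -1736 (W(s, m) = 8*(-217) = -1736)
1/(1/(W(y(-1), D(8)) - 4007)) = 1/(1/(-1736 - 4007)) = 1/(1/(-5743)) = 1/(-1/5743) = -5743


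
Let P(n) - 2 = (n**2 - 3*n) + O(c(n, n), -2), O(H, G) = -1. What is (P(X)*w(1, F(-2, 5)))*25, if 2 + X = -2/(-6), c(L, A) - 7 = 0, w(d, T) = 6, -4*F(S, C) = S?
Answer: 3950/3 ≈ 1316.7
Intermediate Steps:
F(S, C) = -S/4
c(L, A) = 7 (c(L, A) = 7 + 0 = 7)
X = -5/3 (X = -2 - 2/(-6) = -2 - 2*(-1/6) = -2 + 1/3 = -5/3 ≈ -1.6667)
P(n) = 1 + n**2 - 3*n (P(n) = 2 + ((n**2 - 3*n) - 1) = 2 + (-1 + n**2 - 3*n) = 1 + n**2 - 3*n)
(P(X)*w(1, F(-2, 5)))*25 = ((1 + (-5/3)**2 - 3*(-5/3))*6)*25 = ((1 + 25/9 + 5)*6)*25 = ((79/9)*6)*25 = (158/3)*25 = 3950/3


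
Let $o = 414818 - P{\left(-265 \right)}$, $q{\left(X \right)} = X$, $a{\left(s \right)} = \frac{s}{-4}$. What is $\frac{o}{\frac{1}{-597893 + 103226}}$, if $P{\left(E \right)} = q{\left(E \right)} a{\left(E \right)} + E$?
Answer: $- \frac{856049439519}{4} \approx -2.1401 \cdot 10^{11}$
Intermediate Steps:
$a{\left(s \right)} = - \frac{s}{4}$ ($a{\left(s \right)} = s \left(- \frac{1}{4}\right) = - \frac{s}{4}$)
$P{\left(E \right)} = E - \frac{E^{2}}{4}$ ($P{\left(E \right)} = E \left(- \frac{E}{4}\right) + E = - \frac{E^{2}}{4} + E = E - \frac{E^{2}}{4}$)
$o = \frac{1730557}{4}$ ($o = 414818 - \frac{1}{4} \left(-265\right) \left(4 - -265\right) = 414818 - \frac{1}{4} \left(-265\right) \left(4 + 265\right) = 414818 - \frac{1}{4} \left(-265\right) 269 = 414818 - - \frac{71285}{4} = 414818 + \frac{71285}{4} = \frac{1730557}{4} \approx 4.3264 \cdot 10^{5}$)
$\frac{o}{\frac{1}{-597893 + 103226}} = \frac{1730557}{4 \frac{1}{-597893 + 103226}} = \frac{1730557}{4 \frac{1}{-494667}} = \frac{1730557}{4 \left(- \frac{1}{494667}\right)} = \frac{1730557}{4} \left(-494667\right) = - \frac{856049439519}{4}$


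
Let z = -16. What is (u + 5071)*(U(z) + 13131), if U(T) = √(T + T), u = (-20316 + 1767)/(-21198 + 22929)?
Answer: 38339683704/577 + 11679136*I*√2/577 ≈ 6.6447e+7 + 28625.0*I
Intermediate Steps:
u = -6183/577 (u = -18549/1731 = -18549*1/1731 = -6183/577 ≈ -10.716)
U(T) = √2*√T (U(T) = √(2*T) = √2*√T)
(u + 5071)*(U(z) + 13131) = (-6183/577 + 5071)*(√2*√(-16) + 13131) = 2919784*(√2*(4*I) + 13131)/577 = 2919784*(4*I*√2 + 13131)/577 = 2919784*(13131 + 4*I*√2)/577 = 38339683704/577 + 11679136*I*√2/577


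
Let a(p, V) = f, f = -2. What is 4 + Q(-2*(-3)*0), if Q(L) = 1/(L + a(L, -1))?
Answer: 7/2 ≈ 3.5000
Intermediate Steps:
a(p, V) = -2
Q(L) = 1/(-2 + L) (Q(L) = 1/(L - 2) = 1/(-2 + L))
4 + Q(-2*(-3)*0) = 4 + 1/(-2 - 2*(-3)*0) = 4 + 1/(-2 + 6*0) = 4 + 1/(-2 + 0) = 4 + 1/(-2) = 4 - ½ = 7/2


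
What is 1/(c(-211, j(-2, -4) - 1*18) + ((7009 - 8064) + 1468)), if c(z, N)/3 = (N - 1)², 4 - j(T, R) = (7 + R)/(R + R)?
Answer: 64/67499 ≈ 0.00094816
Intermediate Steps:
j(T, R) = 4 - (7 + R)/(2*R) (j(T, R) = 4 - (7 + R)/(R + R) = 4 - (7 + R)/(2*R))
c(z, N) = 3*(-1 + N)² (c(z, N) = 3*(N - 1)² = 3*(-1 + N)²)
1/(c(-211, j(-2, -4) - 1*18) + ((7009 - 8064) + 1468)) = 1/(3*(-1 + ((7/2)*(-1 - 4)/(-4) - 1*18))² + ((7009 - 8064) + 1468)) = 1/(3*(-1 + ((7/2)*(-¼)*(-5) - 18))² + (-1055 + 1468)) = 1/(3*(-1 + (35/8 - 18))² + 413) = 1/(3*(-1 - 109/8)² + 413) = 1/(3*(-117/8)² + 413) = 1/(3*(13689/64) + 413) = 1/(41067/64 + 413) = 1/(67499/64) = 64/67499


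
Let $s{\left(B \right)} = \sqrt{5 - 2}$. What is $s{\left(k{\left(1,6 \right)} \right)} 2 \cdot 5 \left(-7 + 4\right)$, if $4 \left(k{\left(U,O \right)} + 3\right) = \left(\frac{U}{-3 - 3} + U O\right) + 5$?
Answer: $- 30 \sqrt{3} \approx -51.962$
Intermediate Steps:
$k{\left(U,O \right)} = - \frac{7}{4} - \frac{U}{24} + \frac{O U}{4}$ ($k{\left(U,O \right)} = -3 + \frac{\left(\frac{U}{-3 - 3} + U O\right) + 5}{4} = -3 + \frac{\left(\frac{U}{-6} + O U\right) + 5}{4} = -3 + \frac{\left(- \frac{U}{6} + O U\right) + 5}{4} = -3 + \frac{5 - \frac{U}{6} + O U}{4} = -3 + \left(\frac{5}{4} - \frac{U}{24} + \frac{O U}{4}\right) = - \frac{7}{4} - \frac{U}{24} + \frac{O U}{4}$)
$s{\left(B \right)} = \sqrt{3}$
$s{\left(k{\left(1,6 \right)} \right)} 2 \cdot 5 \left(-7 + 4\right) = \sqrt{3} \cdot 2 \cdot 5 \left(-7 + 4\right) = 2 \sqrt{3} \cdot 5 \left(-3\right) = 10 \sqrt{3} \left(-3\right) = - 30 \sqrt{3}$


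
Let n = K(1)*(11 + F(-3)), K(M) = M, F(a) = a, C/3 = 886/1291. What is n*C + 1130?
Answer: 1480094/1291 ≈ 1146.5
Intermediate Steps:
C = 2658/1291 (C = 3*(886/1291) = 2658/1291 ≈ 2.0589)
n = 8 (n = 1*(11 - 3) = 1*8 = 8)
n*C + 1130 = 8*(2658/1291) + 1130 = 21264/1291 + 1130 = 1480094/1291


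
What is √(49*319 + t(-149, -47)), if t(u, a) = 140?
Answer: √15771 ≈ 125.58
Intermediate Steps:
√(49*319 + t(-149, -47)) = √(49*319 + 140) = √(15631 + 140) = √15771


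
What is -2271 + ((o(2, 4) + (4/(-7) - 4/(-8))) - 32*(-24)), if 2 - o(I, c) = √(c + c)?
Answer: -21015/14 - 2*√2 ≈ -1503.9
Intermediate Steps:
o(I, c) = 2 - √2*√c (o(I, c) = 2 - √(c + c) = 2 - √(2*c) = 2 - √2*√c)
-2271 + ((o(2, 4) + (4/(-7) - 4/(-8))) - 32*(-24)) = -2271 + (((2 - √2*√4) + (4/(-7) - 4/(-8))) - 32*(-24)) = -2271 + (((2 - 1*√2*2) + (4*(-⅐) - 4*(-⅛))) + 768) = -2271 + (((2 - 2*√2) + (-4/7 + ½)) + 768) = -2271 + (((2 - 2*√2) - 1/14) + 768) = -2271 + ((27/14 - 2*√2) + 768) = -2271 + (10779/14 - 2*√2) = -21015/14 - 2*√2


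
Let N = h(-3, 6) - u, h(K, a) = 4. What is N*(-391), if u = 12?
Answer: 3128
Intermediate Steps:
N = -8 (N = 4 - 1*12 = 4 - 12 = -8)
N*(-391) = -8*(-391) = 3128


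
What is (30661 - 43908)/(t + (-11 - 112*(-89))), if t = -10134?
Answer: 13247/177 ≈ 74.842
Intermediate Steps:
(30661 - 43908)/(t + (-11 - 112*(-89))) = (30661 - 43908)/(-10134 + (-11 - 112*(-89))) = -13247/(-10134 + (-11 + 9968)) = -13247/(-10134 + 9957) = -13247/(-177) = -13247*(-1/177) = 13247/177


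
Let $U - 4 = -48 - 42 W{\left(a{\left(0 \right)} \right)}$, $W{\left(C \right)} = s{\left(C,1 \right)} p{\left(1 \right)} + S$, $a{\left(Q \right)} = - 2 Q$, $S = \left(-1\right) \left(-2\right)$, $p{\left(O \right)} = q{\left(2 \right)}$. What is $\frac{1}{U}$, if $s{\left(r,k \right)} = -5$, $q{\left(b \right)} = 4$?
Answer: $\frac{1}{712} \approx 0.0014045$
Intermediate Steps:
$p{\left(O \right)} = 4$
$S = 2$
$W{\left(C \right)} = -18$ ($W{\left(C \right)} = \left(-5\right) 4 + 2 = -20 + 2 = -18$)
$U = 712$ ($U = 4 - -708 = 4 + \left(-48 + 756\right) = 4 + 708 = 712$)
$\frac{1}{U} = \frac{1}{712}$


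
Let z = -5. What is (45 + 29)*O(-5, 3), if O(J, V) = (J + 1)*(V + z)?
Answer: 592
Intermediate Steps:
O(J, V) = (1 + J)*(-5 + V) (O(J, V) = (J + 1)*(V - 5) = (1 + J)*(-5 + V))
(45 + 29)*O(-5, 3) = (45 + 29)*(-5 + 3 - 5*(-5) - 5*3) = 74*(-5 + 3 + 25 - 15) = 74*8 = 592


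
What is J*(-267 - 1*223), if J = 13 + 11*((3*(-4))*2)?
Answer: 122990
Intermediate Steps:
J = -251 (J = 13 + 11*(-12*2) = 13 + 11*(-24) = 13 - 264 = -251)
J*(-267 - 1*223) = -251*(-267 - 1*223) = -251*(-267 - 223) = -251*(-490) = 122990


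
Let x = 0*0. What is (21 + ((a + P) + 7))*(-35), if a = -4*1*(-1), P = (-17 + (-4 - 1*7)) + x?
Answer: -140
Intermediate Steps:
x = 0
P = -28 (P = (-17 + (-4 - 1*7)) + 0 = (-17 + (-4 - 7)) + 0 = (-17 - 11) + 0 = -28 + 0 = -28)
a = 4 (a = -4*(-1) = 4)
(21 + ((a + P) + 7))*(-35) = (21 + ((4 - 28) + 7))*(-35) = (21 + (-24 + 7))*(-35) = (21 - 17)*(-35) = 4*(-35) = -140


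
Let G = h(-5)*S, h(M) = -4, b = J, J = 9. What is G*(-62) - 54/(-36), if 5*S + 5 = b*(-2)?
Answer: -11393/10 ≈ -1139.3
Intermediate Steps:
b = 9
S = -23/5 (S = -1 + (9*(-2))/5 = -1 + (⅕)*(-18) = -1 - 18/5 = -23/5 ≈ -4.6000)
G = 92/5 (G = -4*(-23/5) = 92/5 ≈ 18.400)
G*(-62) - 54/(-36) = (92/5)*(-62) - 54/(-36) = -5704/5 - 54*(-1/36) = -5704/5 + 3/2 = -11393/10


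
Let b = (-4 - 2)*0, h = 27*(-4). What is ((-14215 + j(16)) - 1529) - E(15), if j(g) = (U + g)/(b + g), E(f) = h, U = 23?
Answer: -250137/16 ≈ -15634.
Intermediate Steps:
h = -108
b = 0 (b = -6*0 = 0)
E(f) = -108
j(g) = (23 + g)/g (j(g) = (23 + g)/(0 + g) = (23 + g)/g)
((-14215 + j(16)) - 1529) - E(15) = ((-14215 + (23 + 16)/16) - 1529) - 1*(-108) = ((-14215 + (1/16)*39) - 1529) + 108 = ((-14215 + 39/16) - 1529) + 108 = (-227401/16 - 1529) + 108 = -251865/16 + 108 = -250137/16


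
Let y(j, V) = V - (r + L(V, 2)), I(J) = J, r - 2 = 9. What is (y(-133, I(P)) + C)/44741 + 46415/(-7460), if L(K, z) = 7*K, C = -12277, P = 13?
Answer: -433780775/66753572 ≈ -6.4982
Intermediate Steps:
r = 11 (r = 2 + 9 = 11)
y(j, V) = -11 - 6*V (y(j, V) = V - (11 + 7*V) = V + (-11 - 7*V) = -11 - 6*V)
(y(-133, I(P)) + C)/44741 + 46415/(-7460) = ((-11 - 6*13) - 12277)/44741 + 46415/(-7460) = ((-11 - 78) - 12277)*(1/44741) + 46415*(-1/7460) = (-89 - 12277)*(1/44741) - 9283/1492 = -12366*1/44741 - 9283/1492 = -12366/44741 - 9283/1492 = -433780775/66753572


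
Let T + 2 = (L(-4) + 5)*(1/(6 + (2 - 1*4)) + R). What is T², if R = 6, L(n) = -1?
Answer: 529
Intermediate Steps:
T = 23 (T = -2 + (-1 + 5)*(1/(6 + (2 - 1*4)) + 6) = -2 + 4*(1/(6 + (2 - 4)) + 6) = -2 + 4*(1/(6 - 2) + 6) = -2 + 4*(1/4 + 6) = -2 + 4*(¼ + 6) = -2 + 4*(25/4) = -2 + 25 = 23)
T² = 23² = 529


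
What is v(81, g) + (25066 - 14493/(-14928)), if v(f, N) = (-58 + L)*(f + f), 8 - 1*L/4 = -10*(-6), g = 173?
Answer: -89692545/4976 ≈ -18025.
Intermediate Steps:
L = -208 (L = 32 - (-40)*(-6) = 32 - 4*60 = 32 - 240 = -208)
v(f, N) = -532*f (v(f, N) = (-58 - 208)*(f + f) = -532*f)
v(81, g) + (25066 - 14493/(-14928)) = -532*81 + (25066 - 14493/(-14928)) = -43092 + (25066 - 14493*(-1/14928)) = -43092 + (25066 + 4831/4976) = -43092 + 124733247/4976 = -89692545/4976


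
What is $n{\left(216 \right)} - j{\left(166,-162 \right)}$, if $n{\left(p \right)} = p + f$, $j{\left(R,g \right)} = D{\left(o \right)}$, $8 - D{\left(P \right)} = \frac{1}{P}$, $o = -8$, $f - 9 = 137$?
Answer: $\frac{2831}{8} \approx 353.88$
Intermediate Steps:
$f = 146$ ($f = 9 + 137 = 146$)
$D{\left(P \right)} = 8 - \frac{1}{P}$
$j{\left(R,g \right)} = \frac{65}{8}$ ($j{\left(R,g \right)} = 8 - \frac{1}{-8} = 8 - - \frac{1}{8} = 8 + \frac{1}{8} = \frac{65}{8}$)
$n{\left(p \right)} = 146 + p$ ($n{\left(p \right)} = p + 146 = 146 + p$)
$n{\left(216 \right)} - j{\left(166,-162 \right)} = \left(146 + 216\right) - \frac{65}{8} = 362 - \frac{65}{8} = \frac{2831}{8}$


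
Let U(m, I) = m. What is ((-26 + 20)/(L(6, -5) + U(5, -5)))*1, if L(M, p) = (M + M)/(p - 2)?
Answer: -42/23 ≈ -1.8261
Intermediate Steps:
L(M, p) = 2*M/(-2 + p) (L(M, p) = (2*M)/(-2 + p) = 2*M/(-2 + p))
((-26 + 20)/(L(6, -5) + U(5, -5)))*1 = ((-26 + 20)/(2*6/(-2 - 5) + 5))*1 = -6/(2*6/(-7) + 5)*1 = -6/(2*6*(-⅐) + 5)*1 = -6/(-12/7 + 5)*1 = -6/23/7*1 = -6*7/23*1 = -42/23*1 = -42/23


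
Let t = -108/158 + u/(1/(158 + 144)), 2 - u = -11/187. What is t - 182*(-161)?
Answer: 40186698/1343 ≈ 29923.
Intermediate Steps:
u = 35/17 (u = 2 - (-11)/187 = 2 - 1*(-1/17) = 2 + 1/17 = 35/17 ≈ 2.0588)
t = 834112/1343 (t = -108/158 + 35/(17*(1/(158 + 144))) = -108*1/158 + 35/(17*(1/302)) = -54/79 + 35/(17*(1/302)) = -54/79 + (35/17)*302 = -54/79 + 10570/17 = 834112/1343 ≈ 621.08)
t - 182*(-161) = 834112/1343 - 182*(-161) = 834112/1343 + 29302 = 40186698/1343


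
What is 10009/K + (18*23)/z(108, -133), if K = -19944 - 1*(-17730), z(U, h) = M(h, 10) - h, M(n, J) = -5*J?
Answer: 85849/183762 ≈ 0.46718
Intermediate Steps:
z(U, h) = -50 - h (z(U, h) = -5*10 - h = -50 - h)
K = -2214 (K = -19944 + 17730 = -2214)
10009/K + (18*23)/z(108, -133) = 10009/(-2214) + (18*23)/(-50 - 1*(-133)) = 10009*(-1/2214) + 414/(-50 + 133) = -10009/2214 + 414/83 = 85849/183762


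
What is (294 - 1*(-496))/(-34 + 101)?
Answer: 790/67 ≈ 11.791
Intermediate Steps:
(294 - 1*(-496))/(-34 + 101) = (294 + 496)/67 = 790*(1/67) = 790/67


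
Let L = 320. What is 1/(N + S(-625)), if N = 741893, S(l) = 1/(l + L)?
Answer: 305/226277364 ≈ 1.3479e-6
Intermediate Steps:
S(l) = 1/(320 + l) (S(l) = 1/(l + 320) = 1/(320 + l))
1/(N + S(-625)) = 1/(741893 + 1/(320 - 625)) = 1/(741893 + 1/(-305)) = 1/(741893 - 1/305) = 1/(226277364/305) = 305/226277364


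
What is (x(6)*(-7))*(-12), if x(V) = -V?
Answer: -504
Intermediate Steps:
(x(6)*(-7))*(-12) = (-1*6*(-7))*(-12) = -6*(-7)*(-12) = 42*(-12) = -504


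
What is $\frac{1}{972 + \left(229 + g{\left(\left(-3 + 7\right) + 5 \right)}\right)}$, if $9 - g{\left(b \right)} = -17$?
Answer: $\frac{1}{1227} \approx 0.000815$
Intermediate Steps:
$g{\left(b \right)} = 26$ ($g{\left(b \right)} = 9 - -17 = 9 + 17 = 26$)
$\frac{1}{972 + \left(229 + g{\left(\left(-3 + 7\right) + 5 \right)}\right)} = \frac{1}{972 + \left(229 + 26\right)} = \frac{1}{972 + 255} = \frac{1}{1227}$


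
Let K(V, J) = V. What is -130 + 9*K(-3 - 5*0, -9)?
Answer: -157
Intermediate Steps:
-130 + 9*K(-3 - 5*0, -9) = -130 + 9*(-3 - 5*0) = -130 + 9*(-3 + 0) = -130 + 9*(-3) = -130 - 27 = -157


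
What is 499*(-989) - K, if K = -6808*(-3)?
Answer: -513935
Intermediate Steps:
K = 20424
499*(-989) - K = 499*(-989) - 1*20424 = -493511 - 20424 = -513935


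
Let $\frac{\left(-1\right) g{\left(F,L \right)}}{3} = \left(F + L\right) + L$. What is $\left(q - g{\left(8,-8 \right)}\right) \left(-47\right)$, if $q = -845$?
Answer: $40843$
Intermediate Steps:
$g{\left(F,L \right)} = - 6 L - 3 F$ ($g{\left(F,L \right)} = - 3 \left(\left(F + L\right) + L\right) = - 3 \left(F + 2 L\right) = - 6 L - 3 F$)
$\left(q - g{\left(8,-8 \right)}\right) \left(-47\right) = \left(-845 - \left(\left(-6\right) \left(-8\right) - 24\right)\right) \left(-47\right) = \left(-845 - \left(48 - 24\right)\right) \left(-47\right) = \left(-845 - 24\right) \left(-47\right) = \left(-869\right) \left(-47\right) = 40843$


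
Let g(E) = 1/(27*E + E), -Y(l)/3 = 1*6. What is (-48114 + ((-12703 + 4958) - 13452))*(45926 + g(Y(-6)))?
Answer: -1604321131633/504 ≈ -3.1832e+9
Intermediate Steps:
Y(l) = -18 (Y(l) = -3*6 = -18)
g(E) = 1/(28*E)
(-48114 + ((-12703 + 4958) - 13452))*(45926 + g(Y(-6))) = (-48114 + ((-12703 + 4958) - 13452))*(45926 + (1/28)/(-18)) = (-48114 + (-7745 - 13452))*(45926 + (1/28)*(-1/18)) = (-48114 - 21197)*(45926 - 1/504) = -69311*23146703/504 = -1604321131633/504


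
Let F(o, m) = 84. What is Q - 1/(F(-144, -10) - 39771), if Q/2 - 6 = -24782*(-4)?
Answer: 7868662117/39687 ≈ 1.9827e+5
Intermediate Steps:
Q = 198268 (Q = 12 + 2*(-24782*(-4)) = 12 + 2*99128 = 12 + 198256 = 198268)
Q - 1/(F(-144, -10) - 39771) = 198268 - 1/(84 - 39771) = 198268 - 1/(-39687) = 198268 - 1*(-1/39687) = 198268 + 1/39687 = 7868662117/39687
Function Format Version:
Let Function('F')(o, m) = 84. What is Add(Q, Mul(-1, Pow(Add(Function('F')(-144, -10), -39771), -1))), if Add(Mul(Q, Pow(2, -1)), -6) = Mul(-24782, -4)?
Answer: Rational(7868662117, 39687) ≈ 1.9827e+5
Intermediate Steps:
Q = 198268 (Q = Add(12, Mul(2, Mul(-24782, -4))) = Add(12, Mul(2, 99128)) = Add(12, 198256) = 198268)
Add(Q, Mul(-1, Pow(Add(Function('F')(-144, -10), -39771), -1))) = Add(198268, Mul(-1, Pow(Add(84, -39771), -1))) = Add(198268, Mul(-1, Pow(-39687, -1))) = Add(198268, Mul(-1, Rational(-1, 39687))) = Add(198268, Rational(1, 39687)) = Rational(7868662117, 39687)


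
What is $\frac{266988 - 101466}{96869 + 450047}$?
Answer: $\frac{82761}{273458} \approx 0.30265$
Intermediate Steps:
$\frac{266988 - 101466}{96869 + 450047} = \frac{165522}{546916} = 165522 \cdot \frac{1}{546916} = \frac{82761}{273458}$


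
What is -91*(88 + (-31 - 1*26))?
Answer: -2821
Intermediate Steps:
-91*(88 + (-31 - 1*26)) = -91*(88 + (-31 - 26)) = -91*(88 - 57) = -91*31 = -2821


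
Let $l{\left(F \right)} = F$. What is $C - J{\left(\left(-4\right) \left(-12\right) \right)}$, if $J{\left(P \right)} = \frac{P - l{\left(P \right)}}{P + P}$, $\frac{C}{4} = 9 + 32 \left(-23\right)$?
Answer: $-2908$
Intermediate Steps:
$C = -2908$ ($C = 4 \left(9 + 32 \left(-23\right)\right) = 4 \left(9 - 736\right) = 4 \left(-727\right) = -2908$)
$J{\left(P \right)} = 0$ ($J{\left(P \right)} = \frac{P - P}{P + P} = \frac{0}{2 P} = 0 \frac{1}{2 P} = 0$)
$C - J{\left(\left(-4\right) \left(-12\right) \right)} = -2908 - 0 = -2908 + 0 = -2908$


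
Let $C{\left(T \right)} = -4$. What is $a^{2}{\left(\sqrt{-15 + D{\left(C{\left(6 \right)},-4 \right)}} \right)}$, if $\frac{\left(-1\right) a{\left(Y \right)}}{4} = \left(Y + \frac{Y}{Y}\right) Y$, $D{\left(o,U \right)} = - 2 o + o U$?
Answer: $2304$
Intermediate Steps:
$D{\left(o,U \right)} = - 2 o + U o$
$a{\left(Y \right)} = - 4 Y \left(1 + Y\right)$ ($a{\left(Y \right)} = - 4 \left(Y + \frac{Y}{Y}\right) Y = - 4 \left(Y + 1\right) Y = - 4 \left(1 + Y\right) Y = - 4 Y \left(1 + Y\right)$)
$a^{2}{\left(\sqrt{-15 + D{\left(C{\left(6 \right)},-4 \right)}} \right)} = \left(- 4 \sqrt{-15 - 4 \left(-2 - 4\right)} \left(1 + \sqrt{-15 - 4 \left(-2 - 4\right)}\right)\right)^{2} = \left(- 4 \sqrt{-15 - -24} \left(1 + \sqrt{-15 - -24}\right)\right)^{2} = \left(- 4 \sqrt{-15 + 24} \left(1 + \sqrt{-15 + 24}\right)\right)^{2} = \left(- 4 \sqrt{9} \left(1 + \sqrt{9}\right)\right)^{2} = \left(\left(-4\right) 3 \left(1 + 3\right)\right)^{2} = \left(\left(-4\right) 3 \cdot 4\right)^{2} = \left(-48\right)^{2} = 2304$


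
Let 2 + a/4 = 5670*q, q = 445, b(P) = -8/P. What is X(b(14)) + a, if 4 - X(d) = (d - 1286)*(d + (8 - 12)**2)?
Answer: 495509852/49 ≈ 1.0112e+7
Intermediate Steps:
X(d) = 4 - (-1286 + d)*(16 + d) (X(d) = 4 - (d - 1286)*(d + (8 - 12)**2) = 4 - (-1286 + d)*(d + (-4)**2) = 4 - (-1286 + d)*(d + 16) = 4 - (-1286 + d)*(16 + d))
a = 10092592 (a = -8 + 4*(5670*445) = -8 + 4*2523150 = -8 + 10092600 = 10092592)
X(b(14)) + a = (20580 - (-8/14)**2 + 1270*(-8/14)) + 10092592 = (20580 - (-8*1/14)**2 + 1270*(-8*1/14)) + 10092592 = (20580 - (-4/7)**2 + 1270*(-4/7)) + 10092592 = (20580 - 1*16/49 - 5080/7) + 10092592 = (20580 - 16/49 - 5080/7) + 10092592 = 972844/49 + 10092592 = 495509852/49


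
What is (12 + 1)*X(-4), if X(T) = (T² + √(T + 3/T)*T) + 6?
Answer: 286 - 26*I*√19 ≈ 286.0 - 113.33*I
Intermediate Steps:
X(T) = 6 + T² + T*√(T + 3/T) (X(T) = (T² + T*√(T + 3/T)) + 6 = 6 + T² + T*√(T + 3/T))
(12 + 1)*X(-4) = (12 + 1)*(6 + (-4)² - 4*√(-4 + 3/(-4))) = 13*(6 + 16 - 4*√(-4 + 3*(-¼))) = 13*(6 + 16 - 4*√(-4 - ¾)) = 13*(6 + 16 - 2*I*√19) = 13*(22 - 2*I*√19) = 286 - 26*I*√19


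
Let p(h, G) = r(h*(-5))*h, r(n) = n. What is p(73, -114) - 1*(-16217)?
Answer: -10428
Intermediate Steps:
p(h, G) = -5*h² (p(h, G) = (h*(-5))*h = (-5*h)*h = -5*h²)
p(73, -114) - 1*(-16217) = -5*73² - 1*(-16217) = -5*5329 + 16217 = -26645 + 16217 = -10428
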